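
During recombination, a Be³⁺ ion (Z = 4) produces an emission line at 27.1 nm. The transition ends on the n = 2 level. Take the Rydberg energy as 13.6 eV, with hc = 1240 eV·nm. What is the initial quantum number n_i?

The photon energy is ΔE = hc/λ = 1240 / 27.1 = 45.76 eV.
With Z = 4, ΔE = 217.6 × (1/n_f² − 1/n_i²), so 1/n_f² − 1/n_i² = 0.2103.
With n_f = 2: 1/n_i² = 1/4 − 0.2103 = 0.03972, so n_i ≈ 5.02.

n_i = 5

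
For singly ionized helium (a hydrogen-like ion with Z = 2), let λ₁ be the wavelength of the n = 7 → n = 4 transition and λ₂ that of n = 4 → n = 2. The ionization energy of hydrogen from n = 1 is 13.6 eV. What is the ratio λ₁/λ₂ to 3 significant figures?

λ ∝ 1/ΔE ∝ 1/(1/n_f² − 1/n_i²), and the Z² and hc factors cancel in the ratio.
λ₁/λ₂ = (1/2² − 1/4²)/(1/4² − 1/7²) = 0.1875/0.04209 = 4.45.

4.45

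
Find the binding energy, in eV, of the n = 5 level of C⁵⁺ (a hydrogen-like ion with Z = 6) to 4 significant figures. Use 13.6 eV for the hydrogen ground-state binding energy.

19.58 eV

E_n = −13.6 Z²/n² = −489.6/n² eV for Z = 6.
E_5 = −489.6/25 = −19.58 eV, so ionization (to E = 0) requires 19.58 eV.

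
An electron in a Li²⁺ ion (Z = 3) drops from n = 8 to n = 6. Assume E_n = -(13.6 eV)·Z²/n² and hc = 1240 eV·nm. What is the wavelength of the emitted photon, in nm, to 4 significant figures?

833.6 nm

For Z = 3 the level energies scale as Z², so the effective Rydberg energy is 13.6 × 9 = 122.4 eV.
ΔE = 122.4 × (1/6² − 1/8²) = 122.4 × 0.01215 = 1.488 eV.
λ = hc/ΔE = 1240 / 1.488 = 833.6 nm.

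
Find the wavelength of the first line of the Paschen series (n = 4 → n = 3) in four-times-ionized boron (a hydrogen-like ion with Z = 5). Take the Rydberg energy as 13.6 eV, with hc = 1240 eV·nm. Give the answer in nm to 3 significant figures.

75.0 nm

The Paschen series terminates on n_f = 3; the first line has n_i = 3+1 = 4.
ΔE = 340.0 × (1/3² − 1/4²) = 16.53 eV.
λ = 1240 / 16.53 = 75.0 nm.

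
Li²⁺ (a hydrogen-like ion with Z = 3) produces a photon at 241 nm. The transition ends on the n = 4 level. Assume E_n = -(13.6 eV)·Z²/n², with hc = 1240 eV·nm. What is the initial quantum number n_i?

The photon energy is ΔE = hc/λ = 1240 / 241 = 5.145 eV.
With Z = 3, ΔE = 122.4 × (1/n_f² − 1/n_i²), so 1/n_f² − 1/n_i² = 0.04204.
With n_f = 4: 1/n_i² = 1/16 − 0.04204 = 0.02046, so n_i ≈ 6.99.

n_i = 7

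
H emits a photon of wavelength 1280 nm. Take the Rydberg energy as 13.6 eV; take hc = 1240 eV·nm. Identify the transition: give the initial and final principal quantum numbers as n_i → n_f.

n_i = 5, n_f = 3

The photon energy is ΔE = hc/λ = 1240 / 1280 = 0.9688 eV.
With Z = 1, ΔE = 13.60 × (1/n_f² − 1/n_i²), so 1/n_f² − 1/n_i² = 0.07123.
Trying n_f = 3 gives 1/n_i² = 0.03988, i.e. n_i ≈ 5; this pair matches.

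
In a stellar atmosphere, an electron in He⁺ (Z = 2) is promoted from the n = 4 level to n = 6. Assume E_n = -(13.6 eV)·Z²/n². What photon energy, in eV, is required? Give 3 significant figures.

1.89 eV

The Bohr energies scale as Z², so for Z = 2: E_n = −54.40/n² eV.
E_6 = −54.40/36 = −1.511 eV and E_4 = −54.40/16 = −3.400 eV.
The photon energy is |E_6 − E_4| = 1.89 eV.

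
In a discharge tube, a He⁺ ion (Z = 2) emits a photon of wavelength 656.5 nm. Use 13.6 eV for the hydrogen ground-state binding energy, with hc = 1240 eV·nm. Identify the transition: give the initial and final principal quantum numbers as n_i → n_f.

The photon energy is ΔE = hc/λ = 1240 / 656.5 = 1.889 eV.
With Z = 2, ΔE = 54.40 × (1/n_f² − 1/n_i²), so 1/n_f² − 1/n_i² = 0.03472.
Trying n_f = 4 gives 1/n_i² = 0.02778, i.e. n_i ≈ 6; this pair matches.

n_i = 6, n_f = 4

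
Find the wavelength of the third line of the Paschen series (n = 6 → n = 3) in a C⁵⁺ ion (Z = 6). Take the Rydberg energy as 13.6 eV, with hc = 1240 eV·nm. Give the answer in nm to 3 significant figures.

The Paschen series terminates on n_f = 3; the third line has n_i = 3+3 = 6.
ΔE = 489.6 × (1/3² − 1/6²) = 40.80 eV.
λ = 1240 / 40.80 = 30.4 nm.

30.4 nm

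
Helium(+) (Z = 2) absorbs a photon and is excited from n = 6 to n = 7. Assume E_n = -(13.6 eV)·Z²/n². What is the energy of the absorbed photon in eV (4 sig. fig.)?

The Bohr energies scale as Z², so for Z = 2: E_n = −54.40/n² eV.
E_7 = −54.40/49 = −1.110 eV and E_6 = −54.40/36 = −1.511 eV.
The photon energy is |E_7 − E_6| = 0.4009 eV.

0.4009 eV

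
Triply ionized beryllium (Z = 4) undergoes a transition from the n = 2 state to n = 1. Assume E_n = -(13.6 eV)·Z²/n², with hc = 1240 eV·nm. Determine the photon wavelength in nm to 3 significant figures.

7.60 nm

For Z = 4 the level energies scale as Z², so the effective Rydberg energy is 13.6 × 16 = 217.6 eV.
ΔE = 217.6 × (1/1² − 1/2²) = 217.6 × 0.7500 = 163.2 eV.
λ = hc/ΔE = 1240 / 163.2 = 7.60 nm.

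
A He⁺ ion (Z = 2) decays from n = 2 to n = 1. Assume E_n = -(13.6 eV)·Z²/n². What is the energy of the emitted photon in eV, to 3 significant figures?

The Bohr energies scale as Z², so for Z = 2: E_n = −54.40/n² eV.
E_2 = −54.40/4 = −13.60 eV and E_1 = −54.40/1 = −54.40 eV.
The photon energy is |E_2 − E_1| = 40.8 eV.

40.8 eV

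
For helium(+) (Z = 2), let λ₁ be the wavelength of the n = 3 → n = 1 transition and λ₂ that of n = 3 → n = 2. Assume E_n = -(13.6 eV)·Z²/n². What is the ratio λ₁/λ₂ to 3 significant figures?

0.156

λ ∝ 1/ΔE ∝ 1/(1/n_f² − 1/n_i²), and the Z² and hc factors cancel in the ratio.
λ₁/λ₂ = (1/2² − 1/3²)/(1/1² − 1/3²) = 0.1389/0.8889 = 0.156.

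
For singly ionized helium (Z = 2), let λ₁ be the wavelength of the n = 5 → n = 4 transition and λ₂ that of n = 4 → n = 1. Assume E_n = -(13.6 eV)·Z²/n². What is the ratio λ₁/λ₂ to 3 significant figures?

λ ∝ 1/ΔE ∝ 1/(1/n_f² − 1/n_i²), and the Z² and hc factors cancel in the ratio.
λ₁/λ₂ = (1/1² − 1/4²)/(1/4² − 1/5²) = 0.9375/0.02250 = 41.7.

41.7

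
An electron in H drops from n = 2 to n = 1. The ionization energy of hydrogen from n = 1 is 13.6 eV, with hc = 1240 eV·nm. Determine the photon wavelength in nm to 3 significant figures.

ΔE = 13.60 × (1/1² − 1/2²) = 13.60 × 0.7500 = 10.20 eV.
λ = hc/ΔE = 1240 / 10.20 = 122 nm.

122 nm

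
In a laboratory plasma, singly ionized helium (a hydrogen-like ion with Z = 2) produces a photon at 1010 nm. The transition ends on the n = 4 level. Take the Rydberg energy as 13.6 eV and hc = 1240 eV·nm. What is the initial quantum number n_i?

The photon energy is ΔE = hc/λ = 1240 / 1010 = 1.228 eV.
With Z = 2, ΔE = 54.40 × (1/n_f² − 1/n_i²), so 1/n_f² − 1/n_i² = 0.02257.
With n_f = 4: 1/n_i² = 1/16 − 0.02257 = 0.03993, so n_i ≈ 5.00.

n_i = 5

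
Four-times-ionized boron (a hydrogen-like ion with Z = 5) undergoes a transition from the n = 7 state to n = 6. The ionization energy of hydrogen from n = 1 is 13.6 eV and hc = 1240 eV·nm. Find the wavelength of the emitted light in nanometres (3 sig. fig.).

495 nm

For Z = 5 the level energies scale as Z², so the effective Rydberg energy is 13.6 × 25 = 340.0 eV.
ΔE = 340.0 × (1/6² − 1/7²) = 340.0 × 0.007370 = 2.506 eV.
λ = hc/ΔE = 1240 / 2.506 = 495 nm.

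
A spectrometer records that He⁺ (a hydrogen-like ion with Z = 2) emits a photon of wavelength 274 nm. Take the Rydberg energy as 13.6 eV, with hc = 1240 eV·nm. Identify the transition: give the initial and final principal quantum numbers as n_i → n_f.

The photon energy is ΔE = hc/λ = 1240 / 274 = 4.526 eV.
With Z = 2, ΔE = 54.40 × (1/n_f² − 1/n_i²), so 1/n_f² − 1/n_i² = 0.08319.
Trying n_f = 3 gives 1/n_i² = 0.02792, i.e. n_i ≈ 6; this pair matches.

n_i = 6, n_f = 3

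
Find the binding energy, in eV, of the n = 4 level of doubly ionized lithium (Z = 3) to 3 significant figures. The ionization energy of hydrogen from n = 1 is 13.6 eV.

7.65 eV

E_n = −13.6 Z²/n² = −122.4/n² eV for Z = 3.
E_4 = −122.4/16 = −7.65 eV, so ionization (to E = 0) requires 7.65 eV.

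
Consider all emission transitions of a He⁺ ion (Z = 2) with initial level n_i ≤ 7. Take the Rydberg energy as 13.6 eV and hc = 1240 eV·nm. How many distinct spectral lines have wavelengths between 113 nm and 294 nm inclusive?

4

Enumerate all n_i → n_f pairs with 1 ≤ n_f < n_i ≤ 7 and compute λ = 1240 / [13.6·4·(1/n_f² − 1/n_i²)].
Lines falling in [113, 294] nm: 4→2 (121.6 nm), 3→2 (164.1 nm), 7→3 (251.3 nm), 6→3 (273.5 nm).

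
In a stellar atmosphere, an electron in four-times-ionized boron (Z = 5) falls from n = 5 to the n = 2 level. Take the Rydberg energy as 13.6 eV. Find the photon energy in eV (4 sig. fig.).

71.40 eV

The Bohr energies scale as Z², so for Z = 5: E_n = −340.0/n² eV.
E_5 = −340.0/25 = −13.60 eV and E_2 = −340.0/4 = −85.00 eV.
The photon energy is |E_5 − E_2| = 71.40 eV.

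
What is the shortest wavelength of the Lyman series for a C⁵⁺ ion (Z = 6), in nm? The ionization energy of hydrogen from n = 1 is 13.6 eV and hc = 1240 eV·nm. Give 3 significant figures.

The Lyman series has lower level n_f = 1; the series limit corresponds to n_i → ∞.
ΔE_max = 13.6 × 36 / 1² = 489.6 eV.
λ_min = 1240 / 489.6 = 2.53 nm.

2.53 nm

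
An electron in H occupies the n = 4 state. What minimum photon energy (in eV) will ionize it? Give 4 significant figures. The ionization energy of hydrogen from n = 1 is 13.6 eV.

E_4 = −13.60/16 = −0.8500 eV, so ionization (to E = 0) requires 0.8500 eV.

0.8500 eV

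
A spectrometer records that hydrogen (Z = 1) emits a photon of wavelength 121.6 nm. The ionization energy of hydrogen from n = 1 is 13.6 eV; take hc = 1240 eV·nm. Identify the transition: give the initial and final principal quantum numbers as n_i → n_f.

n_i = 2, n_f = 1

The photon energy is ΔE = hc/λ = 1240 / 121.6 = 10.20 eV.
With Z = 1, ΔE = 13.60 × (1/n_f² − 1/n_i²), so 1/n_f² − 1/n_i² = 0.7498.
Trying n_f = 1 gives 1/n_i² = 0.2502, i.e. n_i ≈ 2; this pair matches.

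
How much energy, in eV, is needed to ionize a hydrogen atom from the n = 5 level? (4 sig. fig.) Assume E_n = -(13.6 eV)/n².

0.5440 eV

E_5 = −13.60/25 = −0.5440 eV, so ionization (to E = 0) requires 0.5440 eV.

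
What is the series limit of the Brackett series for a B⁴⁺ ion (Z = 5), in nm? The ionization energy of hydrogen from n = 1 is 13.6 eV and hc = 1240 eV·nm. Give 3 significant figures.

58.4 nm

The Brackett series has lower level n_f = 4; the series limit corresponds to n_i → ∞.
ΔE_max = 13.6 × 25 / 4² = 21.25 eV.
λ_min = 1240 / 21.25 = 58.4 nm.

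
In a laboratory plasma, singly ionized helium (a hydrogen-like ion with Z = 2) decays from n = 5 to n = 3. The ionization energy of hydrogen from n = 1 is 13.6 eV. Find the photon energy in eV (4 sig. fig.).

3.868 eV

The Bohr energies scale as Z², so for Z = 2: E_n = −54.40/n² eV.
E_5 = −54.40/25 = −2.176 eV and E_3 = −54.40/9 = −6.044 eV.
The photon energy is |E_5 − E_3| = 3.868 eV.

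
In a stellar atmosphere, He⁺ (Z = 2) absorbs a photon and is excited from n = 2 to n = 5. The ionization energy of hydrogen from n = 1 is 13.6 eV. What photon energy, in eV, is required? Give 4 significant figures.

11.42 eV

The Bohr energies scale as Z², so for Z = 2: E_n = −54.40/n² eV.
E_5 = −54.40/25 = −2.176 eV and E_2 = −54.40/4 = −13.60 eV.
The photon energy is |E_5 − E_2| = 11.42 eV.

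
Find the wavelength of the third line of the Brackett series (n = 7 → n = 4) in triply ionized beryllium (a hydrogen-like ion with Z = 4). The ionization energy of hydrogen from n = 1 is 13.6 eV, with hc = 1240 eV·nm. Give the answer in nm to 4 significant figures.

135.4 nm

The Brackett series terminates on n_f = 4; the third line has n_i = 4+3 = 7.
ΔE = 217.6 × (1/4² − 1/7²) = 9.159 eV.
λ = 1240 / 9.159 = 135.4 nm.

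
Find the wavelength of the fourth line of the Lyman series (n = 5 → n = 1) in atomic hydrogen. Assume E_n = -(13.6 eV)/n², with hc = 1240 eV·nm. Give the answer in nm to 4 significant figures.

The Lyman series terminates on n_f = 1; the fourth line has n_i = 1+4 = 5.
ΔE = 13.60 × (1/1² − 1/5²) = 13.06 eV.
λ = 1240 / 13.06 = 94.98 nm.

94.98 nm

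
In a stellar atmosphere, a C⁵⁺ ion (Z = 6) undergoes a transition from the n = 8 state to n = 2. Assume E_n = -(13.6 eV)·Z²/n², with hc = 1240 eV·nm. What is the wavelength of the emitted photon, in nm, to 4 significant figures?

For Z = 6 the level energies scale as Z², so the effective Rydberg energy is 13.6 × 36 = 489.6 eV.
ΔE = 489.6 × (1/2² − 1/8²) = 489.6 × 0.2344 = 114.8 eV.
λ = hc/ΔE = 1240 / 114.8 = 10.81 nm.

10.81 nm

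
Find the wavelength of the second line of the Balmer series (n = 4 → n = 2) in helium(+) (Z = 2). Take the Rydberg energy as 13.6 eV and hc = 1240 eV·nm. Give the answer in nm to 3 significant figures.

The Balmer series terminates on n_f = 2; the second line has n_i = 2+2 = 4.
ΔE = 54.40 × (1/2² − 1/4²) = 10.20 eV.
λ = 1240 / 10.20 = 122 nm.

122 nm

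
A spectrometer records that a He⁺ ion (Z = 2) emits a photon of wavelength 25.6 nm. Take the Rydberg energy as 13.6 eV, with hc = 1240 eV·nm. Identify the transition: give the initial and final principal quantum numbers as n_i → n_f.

The photon energy is ΔE = hc/λ = 1240 / 25.6 = 48.44 eV.
With Z = 2, ΔE = 54.40 × (1/n_f² − 1/n_i²), so 1/n_f² − 1/n_i² = 0.8904.
Trying n_f = 1 gives 1/n_i² = 0.1096, i.e. n_i ≈ 3; this pair matches.

n_i = 3, n_f = 1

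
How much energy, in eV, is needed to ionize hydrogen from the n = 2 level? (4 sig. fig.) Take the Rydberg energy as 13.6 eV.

3.400 eV

E_2 = −13.60/4 = −3.400 eV, so ionization (to E = 0) requires 3.400 eV.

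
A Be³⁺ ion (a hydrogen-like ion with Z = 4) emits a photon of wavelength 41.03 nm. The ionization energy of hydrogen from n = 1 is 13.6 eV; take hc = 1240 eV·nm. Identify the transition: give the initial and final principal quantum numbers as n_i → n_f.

n_i = 3, n_f = 2

The photon energy is ΔE = hc/λ = 1240 / 41.03 = 30.22 eV.
With Z = 4, ΔE = 217.6 × (1/n_f² − 1/n_i²), so 1/n_f² − 1/n_i² = 0.1389.
Trying n_f = 2 gives 1/n_i² = 0.1111, i.e. n_i ≈ 3; this pair matches.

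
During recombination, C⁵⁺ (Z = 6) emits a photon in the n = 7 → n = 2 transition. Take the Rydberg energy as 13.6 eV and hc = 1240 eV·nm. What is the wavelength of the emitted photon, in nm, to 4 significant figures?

For Z = 6 the level energies scale as Z², so the effective Rydberg energy is 13.6 × 36 = 489.6 eV.
ΔE = 489.6 × (1/2² − 1/7²) = 489.6 × 0.2296 = 112.4 eV.
λ = hc/ΔE = 1240 / 112.4 = 11.03 nm.

11.03 nm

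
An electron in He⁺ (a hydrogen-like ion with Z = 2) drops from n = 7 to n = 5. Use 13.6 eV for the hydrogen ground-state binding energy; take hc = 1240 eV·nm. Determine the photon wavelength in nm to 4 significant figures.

1163 nm

For Z = 2 the level energies scale as Z², so the effective Rydberg energy is 13.6 × 4 = 54.40 eV.
ΔE = 54.40 × (1/5² − 1/7²) = 54.40 × 0.01959 = 1.066 eV.
λ = hc/ΔE = 1240 / 1.066 = 1163 nm.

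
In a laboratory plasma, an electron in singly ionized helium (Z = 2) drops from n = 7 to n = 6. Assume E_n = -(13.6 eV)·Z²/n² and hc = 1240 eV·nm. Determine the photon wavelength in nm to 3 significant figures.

For Z = 2 the level energies scale as Z², so the effective Rydberg energy is 13.6 × 4 = 54.40 eV.
ΔE = 54.40 × (1/6² − 1/7²) = 54.40 × 0.007370 = 0.4009 eV.
λ = hc/ΔE = 1240 / 0.4009 = 3090 nm.

3090 nm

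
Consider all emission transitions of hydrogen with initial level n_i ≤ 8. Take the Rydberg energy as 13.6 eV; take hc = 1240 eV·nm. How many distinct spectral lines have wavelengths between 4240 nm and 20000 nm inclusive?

Enumerate all n_i → n_f pairs with 1 ≤ n_f < n_i ≤ 8 and compute λ = 1240 / [13.6·1·(1/n_f² − 1/n_i²)].
Lines falling in [4240, 20000] nm: 7→5 (4654 nm), 6→5 (7460 nm), 8→6 (7503 nm), 7→6 (12370 nm), 8→7 (19060 nm).

5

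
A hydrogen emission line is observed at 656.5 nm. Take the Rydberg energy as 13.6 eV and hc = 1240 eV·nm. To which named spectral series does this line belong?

ΔE = 1240/656.5 = 1.889 eV.
This matches 13.6 × (1/2² − 1/3²), so n_f = 2: the Balmer series.

Balmer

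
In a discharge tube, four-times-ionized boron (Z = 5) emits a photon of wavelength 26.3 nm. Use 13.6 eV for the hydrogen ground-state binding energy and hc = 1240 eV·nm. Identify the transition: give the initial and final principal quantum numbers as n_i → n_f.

The photon energy is ΔE = hc/λ = 1240 / 26.3 = 47.15 eV.
With Z = 5, ΔE = 340.0 × (1/n_f² − 1/n_i²), so 1/n_f² − 1/n_i² = 0.1387.
Trying n_f = 2 gives 1/n_i² = 0.1113, i.e. n_i ≈ 3; this pair matches.

n_i = 3, n_f = 2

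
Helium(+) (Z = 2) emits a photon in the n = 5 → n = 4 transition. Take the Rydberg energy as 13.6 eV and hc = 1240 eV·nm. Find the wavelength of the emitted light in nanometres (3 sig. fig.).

1010 nm

For Z = 2 the level energies scale as Z², so the effective Rydberg energy is 13.6 × 4 = 54.40 eV.
ΔE = 54.40 × (1/4² − 1/5²) = 54.40 × 0.02250 = 1.224 eV.
λ = hc/ΔE = 1240 / 1.224 = 1010 nm.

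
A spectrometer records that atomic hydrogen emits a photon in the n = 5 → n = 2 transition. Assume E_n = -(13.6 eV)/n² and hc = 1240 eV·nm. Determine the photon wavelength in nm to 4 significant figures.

ΔE = 13.60 × (1/2² − 1/5²) = 13.60 × 0.2100 = 2.856 eV.
λ = hc/ΔE = 1240 / 2.856 = 434.2 nm.
This line belongs to the Balmer series.

434.2 nm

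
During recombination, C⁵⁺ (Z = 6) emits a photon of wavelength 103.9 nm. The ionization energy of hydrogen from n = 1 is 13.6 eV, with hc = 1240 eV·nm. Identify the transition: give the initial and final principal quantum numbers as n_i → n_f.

The photon energy is ΔE = hc/λ = 1240 / 103.9 = 11.93 eV.
With Z = 6, ΔE = 489.6 × (1/n_f² − 1/n_i²), so 1/n_f² − 1/n_i² = 0.02438.
Trying n_f = 5 gives 1/n_i² = 0.01562, i.e. n_i ≈ 8; this pair matches.

n_i = 8, n_f = 5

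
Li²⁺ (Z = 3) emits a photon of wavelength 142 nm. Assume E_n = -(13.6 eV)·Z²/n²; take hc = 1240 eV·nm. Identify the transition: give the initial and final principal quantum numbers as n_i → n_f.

n_i = 5, n_f = 3

The photon energy is ΔE = hc/λ = 1240 / 142 = 8.732 eV.
With Z = 3, ΔE = 122.4 × (1/n_f² − 1/n_i²), so 1/n_f² − 1/n_i² = 0.07134.
Trying n_f = 3 gives 1/n_i² = 0.03977, i.e. n_i ≈ 5; this pair matches.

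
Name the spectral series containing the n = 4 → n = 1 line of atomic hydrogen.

Lyman

The series is set by the lower level: n_f = 1 is the Lyman series.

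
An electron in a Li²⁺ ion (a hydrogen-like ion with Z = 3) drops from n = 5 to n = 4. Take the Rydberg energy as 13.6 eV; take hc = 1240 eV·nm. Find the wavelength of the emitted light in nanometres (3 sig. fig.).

For Z = 3 the level energies scale as Z², so the effective Rydberg energy is 13.6 × 9 = 122.4 eV.
ΔE = 122.4 × (1/4² − 1/5²) = 122.4 × 0.02250 = 2.754 eV.
λ = hc/ΔE = 1240 / 2.754 = 450 nm.

450 nm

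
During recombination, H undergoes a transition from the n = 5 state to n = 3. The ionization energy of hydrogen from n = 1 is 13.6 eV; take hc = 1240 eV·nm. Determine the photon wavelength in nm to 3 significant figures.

ΔE = 13.60 × (1/3² − 1/5²) = 13.60 × 0.07111 = 0.9671 eV.
λ = hc/ΔE = 1240 / 0.9671 = 1280 nm.

1280 nm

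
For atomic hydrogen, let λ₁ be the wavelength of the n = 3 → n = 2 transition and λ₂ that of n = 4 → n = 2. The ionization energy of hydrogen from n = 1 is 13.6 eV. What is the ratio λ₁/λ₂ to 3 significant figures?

λ ∝ 1/ΔE ∝ 1/(1/n_f² − 1/n_i²), and the Z² and hc factors cancel in the ratio.
λ₁/λ₂ = (1/2² − 1/4²)/(1/2² − 1/3²) = 0.1875/0.1389 = 1.35.

1.35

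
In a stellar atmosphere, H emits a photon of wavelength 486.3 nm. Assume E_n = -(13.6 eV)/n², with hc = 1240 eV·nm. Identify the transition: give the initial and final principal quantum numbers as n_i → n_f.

The photon energy is ΔE = hc/λ = 1240 / 486.3 = 2.550 eV.
With Z = 1, ΔE = 13.60 × (1/n_f² − 1/n_i²), so 1/n_f² − 1/n_i² = 0.1875.
Trying n_f = 2 gives 1/n_i² = 0.06251, i.e. n_i ≈ 4; this pair matches.

n_i = 4, n_f = 2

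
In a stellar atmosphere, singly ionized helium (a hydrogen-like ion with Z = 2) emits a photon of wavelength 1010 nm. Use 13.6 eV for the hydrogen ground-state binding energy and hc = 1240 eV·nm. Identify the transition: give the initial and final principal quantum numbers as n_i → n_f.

n_i = 5, n_f = 4

The photon energy is ΔE = hc/λ = 1240 / 1010 = 1.228 eV.
With Z = 2, ΔE = 54.40 × (1/n_f² − 1/n_i²), so 1/n_f² − 1/n_i² = 0.02257.
Trying n_f = 4 gives 1/n_i² = 0.03993, i.e. n_i ≈ 5; this pair matches.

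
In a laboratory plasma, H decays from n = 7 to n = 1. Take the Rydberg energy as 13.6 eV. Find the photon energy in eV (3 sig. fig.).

E_7 = −13.60/49 = −0.2776 eV and E_1 = −13.60/1 = −13.60 eV.
The photon energy is |E_7 − E_1| = 13.3 eV.

13.3 eV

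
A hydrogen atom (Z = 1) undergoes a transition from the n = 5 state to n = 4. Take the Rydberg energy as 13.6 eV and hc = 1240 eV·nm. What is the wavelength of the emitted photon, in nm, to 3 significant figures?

ΔE = 13.60 × (1/4² − 1/5²) = 13.60 × 0.02250 = 0.3060 eV.
λ = hc/ΔE = 1240 / 0.3060 = 4050 nm.

4050 nm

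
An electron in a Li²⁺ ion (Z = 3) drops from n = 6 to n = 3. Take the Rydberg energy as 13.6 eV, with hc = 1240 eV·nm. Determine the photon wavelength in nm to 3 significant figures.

122 nm

For Z = 3 the level energies scale as Z², so the effective Rydberg energy is 13.6 × 9 = 122.4 eV.
ΔE = 122.4 × (1/3² − 1/6²) = 122.4 × 0.08333 = 10.20 eV.
λ = hc/ΔE = 1240 / 10.20 = 122 nm.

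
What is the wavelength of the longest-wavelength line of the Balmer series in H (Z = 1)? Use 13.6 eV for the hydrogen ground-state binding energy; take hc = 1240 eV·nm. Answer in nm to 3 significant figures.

656 nm

The Balmer series terminates on n_f = 2; the first line has n_i = 2+1 = 3.
ΔE = 13.60 × (1/2² − 1/3²) = 1.889 eV.
λ = 1240 / 1.889 = 656 nm.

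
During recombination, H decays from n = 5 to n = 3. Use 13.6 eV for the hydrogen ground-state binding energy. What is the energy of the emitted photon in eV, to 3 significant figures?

E_5 = −13.60/25 = −0.5440 eV and E_3 = −13.60/9 = −1.511 eV.
The photon energy is |E_5 − E_3| = 0.967 eV.

0.967 eV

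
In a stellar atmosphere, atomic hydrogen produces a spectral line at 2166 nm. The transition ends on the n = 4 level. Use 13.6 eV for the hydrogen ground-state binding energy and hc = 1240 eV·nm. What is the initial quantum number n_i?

The photon energy is ΔE = hc/λ = 1240 / 2166 = 0.5725 eV.
With Z = 1, ΔE = 13.60 × (1/n_f² − 1/n_i²), so 1/n_f² − 1/n_i² = 0.04209.
With n_f = 4: 1/n_i² = 1/16 − 0.04209 = 0.02041, so n_i ≈ 7.00.

n_i = 7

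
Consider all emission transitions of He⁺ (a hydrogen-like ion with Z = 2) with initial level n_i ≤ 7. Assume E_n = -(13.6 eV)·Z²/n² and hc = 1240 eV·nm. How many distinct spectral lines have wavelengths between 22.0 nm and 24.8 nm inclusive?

Enumerate all n_i → n_f pairs with 1 ≤ n_f < n_i ≤ 7 and compute λ = 1240 / [13.6·4·(1/n_f² − 1/n_i²)].
Lines falling in [22.0, 24.8] nm: 7→1 (23.27 nm), 6→1 (23.45 nm), 5→1 (23.74 nm), 4→1 (24.31 nm).

4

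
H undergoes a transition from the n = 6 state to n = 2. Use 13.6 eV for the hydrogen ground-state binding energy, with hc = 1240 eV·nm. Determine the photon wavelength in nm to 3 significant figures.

ΔE = 13.60 × (1/2² − 1/6²) = 13.60 × 0.2222 = 3.022 eV.
λ = hc/ΔE = 1240 / 3.022 = 410 nm.

410 nm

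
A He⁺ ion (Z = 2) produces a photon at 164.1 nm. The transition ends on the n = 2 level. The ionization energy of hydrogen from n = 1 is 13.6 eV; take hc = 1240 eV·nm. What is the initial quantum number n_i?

The photon energy is ΔE = hc/λ = 1240 / 164.1 = 7.556 eV.
With Z = 2, ΔE = 54.40 × (1/n_f² − 1/n_i²), so 1/n_f² − 1/n_i² = 0.1389.
With n_f = 2: 1/n_i² = 1/4 − 0.1389 = 0.1111, so n_i ≈ 3.00.

n_i = 3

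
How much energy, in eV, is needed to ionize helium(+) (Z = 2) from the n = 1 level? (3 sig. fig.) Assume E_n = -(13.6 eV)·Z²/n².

E_n = −13.6 Z²/n² = −54.40/n² eV for Z = 2.
E_1 = −54.40/1 = −54.4 eV, so ionization (to E = 0) requires 54.4 eV.

54.4 eV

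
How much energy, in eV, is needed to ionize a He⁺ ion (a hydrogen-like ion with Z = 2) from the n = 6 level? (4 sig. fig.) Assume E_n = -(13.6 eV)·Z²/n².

1.511 eV

E_n = −13.6 Z²/n² = −54.40/n² eV for Z = 2.
E_6 = −54.40/36 = −1.511 eV, so ionization (to E = 0) requires 1.511 eV.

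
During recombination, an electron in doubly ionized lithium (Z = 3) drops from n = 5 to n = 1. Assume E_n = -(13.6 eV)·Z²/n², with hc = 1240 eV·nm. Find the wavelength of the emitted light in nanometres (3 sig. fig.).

10.6 nm

For Z = 3 the level energies scale as Z², so the effective Rydberg energy is 13.6 × 9 = 122.4 eV.
ΔE = 122.4 × (1/1² − 1/5²) = 122.4 × 0.9600 = 117.5 eV.
λ = hc/ΔE = 1240 / 117.5 = 10.6 nm.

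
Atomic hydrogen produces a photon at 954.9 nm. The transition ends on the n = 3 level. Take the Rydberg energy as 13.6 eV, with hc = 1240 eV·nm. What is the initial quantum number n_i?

n_i = 8

The photon energy is ΔE = hc/λ = 1240 / 954.9 = 1.299 eV.
With Z = 1, ΔE = 13.60 × (1/n_f² − 1/n_i²), so 1/n_f² − 1/n_i² = 0.09548.
With n_f = 3: 1/n_i² = 1/9 − 0.09548 = 0.01563, so n_i ≈ 8.00.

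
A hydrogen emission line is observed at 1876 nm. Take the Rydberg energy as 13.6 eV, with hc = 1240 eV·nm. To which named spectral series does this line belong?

ΔE = 1240/1876 = 0.6610 eV.
This matches 13.6 × (1/3² − 1/4²), so n_f = 3: the Paschen series.

Paschen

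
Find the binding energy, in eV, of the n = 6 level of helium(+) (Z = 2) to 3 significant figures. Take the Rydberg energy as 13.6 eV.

1.51 eV

E_n = −13.6 Z²/n² = −54.40/n² eV for Z = 2.
E_6 = −54.40/36 = −1.51 eV, so ionization (to E = 0) requires 1.51 eV.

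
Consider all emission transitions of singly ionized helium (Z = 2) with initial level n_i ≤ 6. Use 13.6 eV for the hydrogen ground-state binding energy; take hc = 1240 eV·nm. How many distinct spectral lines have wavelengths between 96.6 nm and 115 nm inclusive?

2

Enumerate all n_i → n_f pairs with 1 ≤ n_f < n_i ≤ 6 and compute λ = 1240 / [13.6·4·(1/n_f² − 1/n_i²)].
Lines falling in [96.6, 115] nm: 6→2 (102.6 nm), 5→2 (108.5 nm).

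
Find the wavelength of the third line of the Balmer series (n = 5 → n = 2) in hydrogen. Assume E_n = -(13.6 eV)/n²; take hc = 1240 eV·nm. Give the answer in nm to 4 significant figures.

The Balmer series terminates on n_f = 2; the third line has n_i = 2+3 = 5.
ΔE = 13.60 × (1/2² − 1/5²) = 2.856 eV.
λ = 1240 / 2.856 = 434.2 nm.

434.2 nm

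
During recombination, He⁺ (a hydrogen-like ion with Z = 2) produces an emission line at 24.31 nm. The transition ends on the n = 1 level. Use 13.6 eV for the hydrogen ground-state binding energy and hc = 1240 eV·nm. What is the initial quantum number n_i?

The photon energy is ΔE = hc/λ = 1240 / 24.31 = 51.01 eV.
With Z = 2, ΔE = 54.40 × (1/n_f² − 1/n_i²), so 1/n_f² − 1/n_i² = 0.9376.
With n_f = 1: 1/n_i² = 1/1 − 0.9376 = 0.06236, so n_i ≈ 4.00.

n_i = 4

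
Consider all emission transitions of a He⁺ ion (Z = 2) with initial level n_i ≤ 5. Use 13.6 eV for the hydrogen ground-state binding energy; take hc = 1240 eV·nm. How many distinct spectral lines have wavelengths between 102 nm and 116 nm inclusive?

1

Enumerate all n_i → n_f pairs with 1 ≤ n_f < n_i ≤ 5 and compute λ = 1240 / [13.6·4·(1/n_f² − 1/n_i²)].
Lines falling in [102, 116] nm: 5→2 (108.5 nm).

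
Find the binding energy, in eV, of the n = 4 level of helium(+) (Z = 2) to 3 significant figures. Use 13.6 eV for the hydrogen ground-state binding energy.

E_n = −13.6 Z²/n² = −54.40/n² eV for Z = 2.
E_4 = −54.40/16 = −3.40 eV, so ionization (to E = 0) requires 3.40 eV.

3.40 eV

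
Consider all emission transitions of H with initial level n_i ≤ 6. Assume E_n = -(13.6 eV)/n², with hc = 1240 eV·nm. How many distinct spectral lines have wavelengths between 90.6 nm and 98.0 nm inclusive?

Enumerate all n_i → n_f pairs with 1 ≤ n_f < n_i ≤ 6 and compute λ = 1240 / [13.6·1·(1/n_f² − 1/n_i²)].
Lines falling in [90.6, 98.0] nm: 6→1 (93.78 nm), 5→1 (94.98 nm), 4→1 (97.25 nm).

3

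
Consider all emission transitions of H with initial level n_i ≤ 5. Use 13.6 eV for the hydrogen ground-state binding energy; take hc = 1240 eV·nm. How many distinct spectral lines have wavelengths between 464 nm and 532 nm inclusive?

1

Enumerate all n_i → n_f pairs with 1 ≤ n_f < n_i ≤ 5 and compute λ = 1240 / [13.6·1·(1/n_f² − 1/n_i²)].
Lines falling in [464, 532] nm: 4→2 (486.3 nm).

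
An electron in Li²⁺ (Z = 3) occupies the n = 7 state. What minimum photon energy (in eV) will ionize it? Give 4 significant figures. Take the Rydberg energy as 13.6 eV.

E_n = −13.6 Z²/n² = −122.4/n² eV for Z = 3.
E_7 = −122.4/49 = −2.498 eV, so ionization (to E = 0) requires 2.498 eV.

2.498 eV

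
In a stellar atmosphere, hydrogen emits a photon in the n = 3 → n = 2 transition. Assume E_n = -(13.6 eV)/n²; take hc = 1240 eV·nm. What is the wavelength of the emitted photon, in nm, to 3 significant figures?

656 nm

ΔE = 13.60 × (1/2² − 1/3²) = 13.60 × 0.1389 = 1.889 eV.
λ = hc/ΔE = 1240 / 1.889 = 656 nm.
This line belongs to the Balmer series.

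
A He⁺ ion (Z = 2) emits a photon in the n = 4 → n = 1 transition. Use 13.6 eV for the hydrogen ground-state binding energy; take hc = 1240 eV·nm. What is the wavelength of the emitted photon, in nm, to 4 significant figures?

24.31 nm

For Z = 2 the level energies scale as Z², so the effective Rydberg energy is 13.6 × 4 = 54.40 eV.
ΔE = 54.40 × (1/1² − 1/4²) = 54.40 × 0.9375 = 51.00 eV.
λ = hc/ΔE = 1240 / 51.00 = 24.31 nm.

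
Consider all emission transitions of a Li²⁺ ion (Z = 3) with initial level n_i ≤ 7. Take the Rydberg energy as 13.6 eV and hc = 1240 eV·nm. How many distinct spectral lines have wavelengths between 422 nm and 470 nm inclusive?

Enumerate all n_i → n_f pairs with 1 ≤ n_f < n_i ≤ 7 and compute λ = 1240 / [13.6·9·(1/n_f² − 1/n_i²)].
Lines falling in [422, 470] nm: 5→4 (450.3 nm).

1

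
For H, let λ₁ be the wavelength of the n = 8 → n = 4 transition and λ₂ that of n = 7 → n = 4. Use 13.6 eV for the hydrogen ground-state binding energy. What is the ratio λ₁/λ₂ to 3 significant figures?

λ ∝ 1/ΔE ∝ 1/(1/n_f² − 1/n_i²), and the Z² and hc factors cancel in the ratio.
λ₁/λ₂ = (1/4² − 1/7²)/(1/4² − 1/8²) = 0.04209/0.04688 = 0.898.

0.898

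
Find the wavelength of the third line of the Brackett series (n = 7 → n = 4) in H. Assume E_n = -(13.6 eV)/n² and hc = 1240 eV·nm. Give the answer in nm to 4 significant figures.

2166 nm

The Brackett series terminates on n_f = 4; the third line has n_i = 4+3 = 7.
ΔE = 13.60 × (1/4² − 1/7²) = 0.5724 eV.
λ = 1240 / 0.5724 = 2166 nm.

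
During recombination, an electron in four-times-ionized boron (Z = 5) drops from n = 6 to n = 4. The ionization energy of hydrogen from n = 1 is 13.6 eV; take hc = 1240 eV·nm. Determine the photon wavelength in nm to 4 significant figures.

For Z = 5 the level energies scale as Z², so the effective Rydberg energy is 13.6 × 25 = 340.0 eV.
ΔE = 340.0 × (1/4² − 1/6²) = 340.0 × 0.03472 = 11.81 eV.
λ = hc/ΔE = 1240 / 11.81 = 105.0 nm.

105.0 nm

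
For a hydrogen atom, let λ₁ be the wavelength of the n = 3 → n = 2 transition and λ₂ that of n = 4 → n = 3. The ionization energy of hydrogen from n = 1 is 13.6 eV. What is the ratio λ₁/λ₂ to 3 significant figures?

0.350

λ ∝ 1/ΔE ∝ 1/(1/n_f² − 1/n_i²), and the Z² and hc factors cancel in the ratio.
λ₁/λ₂ = (1/3² − 1/4²)/(1/2² − 1/3²) = 0.04861/0.1389 = 0.350.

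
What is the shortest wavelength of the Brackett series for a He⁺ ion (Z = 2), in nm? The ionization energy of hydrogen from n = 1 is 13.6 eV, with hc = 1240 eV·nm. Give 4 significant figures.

The Brackett series has lower level n_f = 4; the series limit corresponds to n_i → ∞.
ΔE_max = 13.6 × 4 / 4² = 3.400 eV.
λ_min = 1240 / 3.400 = 364.7 nm.

364.7 nm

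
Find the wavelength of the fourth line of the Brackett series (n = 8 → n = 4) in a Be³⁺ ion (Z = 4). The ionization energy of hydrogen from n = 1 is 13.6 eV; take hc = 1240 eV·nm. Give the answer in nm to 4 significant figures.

121.6 nm

The Brackett series terminates on n_f = 4; the fourth line has n_i = 4+4 = 8.
ΔE = 217.6 × (1/4² − 1/8²) = 10.20 eV.
λ = 1240 / 10.20 = 121.6 nm.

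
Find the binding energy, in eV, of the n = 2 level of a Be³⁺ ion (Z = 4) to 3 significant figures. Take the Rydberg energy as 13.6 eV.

54.4 eV

E_n = −13.6 Z²/n² = −217.6/n² eV for Z = 4.
E_2 = −217.6/4 = −54.4 eV, so ionization (to E = 0) requires 54.4 eV.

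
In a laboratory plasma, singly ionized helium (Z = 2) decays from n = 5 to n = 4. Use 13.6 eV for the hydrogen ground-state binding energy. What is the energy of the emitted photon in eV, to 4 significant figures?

1.224 eV

The Bohr energies scale as Z², so for Z = 2: E_n = −54.40/n² eV.
E_5 = −54.40/25 = −2.176 eV and E_4 = −54.40/16 = −3.400 eV.
The photon energy is |E_5 − E_4| = 1.224 eV.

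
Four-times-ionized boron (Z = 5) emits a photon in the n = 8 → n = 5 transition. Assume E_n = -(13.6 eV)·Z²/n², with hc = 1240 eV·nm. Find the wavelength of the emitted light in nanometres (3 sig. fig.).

For Z = 5 the level energies scale as Z², so the effective Rydberg energy is 13.6 × 25 = 340.0 eV.
ΔE = 340.0 × (1/5² − 1/8²) = 340.0 × 0.02438 = 8.288 eV.
λ = hc/ΔE = 1240 / 8.288 = 150 nm.

150 nm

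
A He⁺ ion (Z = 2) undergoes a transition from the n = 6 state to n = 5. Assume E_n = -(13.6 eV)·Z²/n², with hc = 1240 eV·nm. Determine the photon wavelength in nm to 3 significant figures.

1860 nm

For Z = 2 the level energies scale as Z², so the effective Rydberg energy is 13.6 × 4 = 54.40 eV.
ΔE = 54.40 × (1/5² − 1/6²) = 54.40 × 0.01222 = 0.6649 eV.
λ = hc/ΔE = 1240 / 0.6649 = 1860 nm.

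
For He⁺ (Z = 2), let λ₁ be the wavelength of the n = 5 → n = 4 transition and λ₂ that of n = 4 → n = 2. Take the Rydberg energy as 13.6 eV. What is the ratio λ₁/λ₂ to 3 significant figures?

λ ∝ 1/ΔE ∝ 1/(1/n_f² − 1/n_i²), and the Z² and hc factors cancel in the ratio.
λ₁/λ₂ = (1/2² − 1/4²)/(1/4² − 1/5²) = 0.1875/0.02250 = 8.33.

8.33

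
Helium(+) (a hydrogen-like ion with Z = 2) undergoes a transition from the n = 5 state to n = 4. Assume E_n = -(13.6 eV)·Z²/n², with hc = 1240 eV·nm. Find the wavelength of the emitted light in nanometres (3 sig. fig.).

1010 nm

For Z = 2 the level energies scale as Z², so the effective Rydberg energy is 13.6 × 4 = 54.40 eV.
ΔE = 54.40 × (1/4² − 1/5²) = 54.40 × 0.02250 = 1.224 eV.
λ = hc/ΔE = 1240 / 1.224 = 1010 nm.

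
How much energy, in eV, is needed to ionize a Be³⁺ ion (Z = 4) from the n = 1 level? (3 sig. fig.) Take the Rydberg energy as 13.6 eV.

218 eV

E_n = −13.6 Z²/n² = −217.6/n² eV for Z = 4.
E_1 = −217.6/1 = −218 eV, so ionization (to E = 0) requires 218 eV.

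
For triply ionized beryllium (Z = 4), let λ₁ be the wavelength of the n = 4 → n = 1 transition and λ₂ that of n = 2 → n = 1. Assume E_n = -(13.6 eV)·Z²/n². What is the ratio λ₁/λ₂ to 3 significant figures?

0.800

λ ∝ 1/ΔE ∝ 1/(1/n_f² − 1/n_i²), and the Z² and hc factors cancel in the ratio.
λ₁/λ₂ = (1/1² − 1/2²)/(1/1² − 1/4²) = 0.7500/0.9375 = 0.800.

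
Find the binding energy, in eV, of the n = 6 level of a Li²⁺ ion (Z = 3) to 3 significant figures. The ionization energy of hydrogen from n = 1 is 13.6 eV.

E_n = −13.6 Z²/n² = −122.4/n² eV for Z = 3.
E_6 = −122.4/36 = −3.40 eV, so ionization (to E = 0) requires 3.40 eV.

3.40 eV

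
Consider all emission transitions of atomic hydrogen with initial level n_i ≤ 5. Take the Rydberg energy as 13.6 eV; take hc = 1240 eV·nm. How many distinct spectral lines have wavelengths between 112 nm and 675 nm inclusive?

4

Enumerate all n_i → n_f pairs with 1 ≤ n_f < n_i ≤ 5 and compute λ = 1240 / [13.6·1·(1/n_f² − 1/n_i²)].
Lines falling in [112, 675] nm: 2→1 (121.6 nm), 5→2 (434.2 nm), 4→2 (486.3 nm), 3→2 (656.5 nm).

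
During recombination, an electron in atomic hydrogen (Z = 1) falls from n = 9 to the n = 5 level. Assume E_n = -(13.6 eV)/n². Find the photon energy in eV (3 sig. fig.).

0.376 eV

E_9 = −13.60/81 = −0.1679 eV and E_5 = −13.60/25 = −0.5440 eV.
The photon energy is |E_9 − E_5| = 0.376 eV.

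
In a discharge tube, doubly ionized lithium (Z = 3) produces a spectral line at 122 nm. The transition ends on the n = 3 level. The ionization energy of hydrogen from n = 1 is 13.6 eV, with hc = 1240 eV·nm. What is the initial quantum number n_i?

The photon energy is ΔE = hc/λ = 1240 / 122 = 10.16 eV.
With Z = 3, ΔE = 122.4 × (1/n_f² − 1/n_i²), so 1/n_f² − 1/n_i² = 0.08304.
With n_f = 3: 1/n_i² = 1/9 − 0.08304 = 0.02807, so n_i ≈ 5.97.

n_i = 6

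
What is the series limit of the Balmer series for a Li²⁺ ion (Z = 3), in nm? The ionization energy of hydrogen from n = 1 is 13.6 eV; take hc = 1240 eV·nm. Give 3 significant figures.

The Balmer series has lower level n_f = 2; the series limit corresponds to n_i → ∞.
ΔE_max = 13.6 × 9 / 2² = 30.60 eV.
λ_min = 1240 / 30.60 = 40.5 nm.

40.5 nm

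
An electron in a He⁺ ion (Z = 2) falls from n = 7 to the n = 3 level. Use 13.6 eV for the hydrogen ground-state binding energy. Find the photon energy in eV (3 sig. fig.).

The Bohr energies scale as Z², so for Z = 2: E_n = −54.40/n² eV.
E_7 = −54.40/49 = −1.110 eV and E_3 = −54.40/9 = −6.044 eV.
The photon energy is |E_7 − E_3| = 4.93 eV.

4.93 eV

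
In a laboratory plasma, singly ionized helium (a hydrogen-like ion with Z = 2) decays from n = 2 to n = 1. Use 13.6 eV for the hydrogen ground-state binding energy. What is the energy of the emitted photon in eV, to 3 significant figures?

40.8 eV

The Bohr energies scale as Z², so for Z = 2: E_n = −54.40/n² eV.
E_2 = −54.40/4 = −13.60 eV and E_1 = −54.40/1 = −54.40 eV.
The photon energy is |E_2 − E_1| = 40.8 eV.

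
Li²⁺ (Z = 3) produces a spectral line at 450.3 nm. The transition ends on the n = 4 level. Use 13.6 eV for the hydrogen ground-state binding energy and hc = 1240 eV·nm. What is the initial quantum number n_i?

n_i = 5

The photon energy is ΔE = hc/λ = 1240 / 450.3 = 2.754 eV.
With Z = 3, ΔE = 122.4 × (1/n_f² − 1/n_i²), so 1/n_f² − 1/n_i² = 0.02250.
With n_f = 4: 1/n_i² = 1/16 − 0.02250 = 0.04000, so n_i ≈ 5.00.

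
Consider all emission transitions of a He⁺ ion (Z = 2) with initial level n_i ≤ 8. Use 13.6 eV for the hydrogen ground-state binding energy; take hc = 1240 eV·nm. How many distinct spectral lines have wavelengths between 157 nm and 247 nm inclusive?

2

Enumerate all n_i → n_f pairs with 1 ≤ n_f < n_i ≤ 8 and compute λ = 1240 / [13.6·4·(1/n_f² − 1/n_i²)].
Lines falling in [157, 247] nm: 3→2 (164.1 nm), 8→3 (238.7 nm).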